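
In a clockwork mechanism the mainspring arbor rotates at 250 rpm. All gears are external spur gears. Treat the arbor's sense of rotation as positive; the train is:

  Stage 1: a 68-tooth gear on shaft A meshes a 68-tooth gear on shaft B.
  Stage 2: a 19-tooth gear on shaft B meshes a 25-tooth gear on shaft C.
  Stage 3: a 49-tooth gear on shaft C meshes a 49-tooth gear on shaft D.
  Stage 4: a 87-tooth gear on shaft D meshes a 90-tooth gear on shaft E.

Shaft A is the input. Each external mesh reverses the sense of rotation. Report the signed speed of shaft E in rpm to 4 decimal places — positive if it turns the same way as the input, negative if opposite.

Stage 1 [68T→68T]: ω = 250.0000×68/68 = 250.0000 rpm, dir flips to −; running = −250.0000
Stage 2 [19T→25T]: ω = 250.0000×19/25 = 190.0000 rpm, dir flips to +; running = +190.0000
Stage 3 [49T→49T]: ω = 190.0000×49/49 = 190.0000 rpm, dir flips to −; running = −190.0000
Stage 4 [87T→90T]: ω = 190.0000×87/90 = 183.6667 rpm, dir flips to +; running = +183.6667

+183.6667 rpm (same as input, |ω| = 183.6667 rpm)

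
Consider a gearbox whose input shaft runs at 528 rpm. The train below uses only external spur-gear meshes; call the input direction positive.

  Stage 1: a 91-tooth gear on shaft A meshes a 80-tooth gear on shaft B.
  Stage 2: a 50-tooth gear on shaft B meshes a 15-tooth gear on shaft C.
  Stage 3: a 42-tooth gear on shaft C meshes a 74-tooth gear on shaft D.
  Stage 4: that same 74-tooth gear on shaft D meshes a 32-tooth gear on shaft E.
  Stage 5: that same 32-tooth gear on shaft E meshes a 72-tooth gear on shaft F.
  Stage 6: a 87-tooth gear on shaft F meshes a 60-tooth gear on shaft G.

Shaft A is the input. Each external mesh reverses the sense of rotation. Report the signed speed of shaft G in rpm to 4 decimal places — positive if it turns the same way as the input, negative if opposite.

Stage 1 [91T→80T]: ω = 528.0000×91/80 = 600.6000 rpm, dir flips to −; running = −600.6000
Stage 2 [50T→15T]: ω = 600.6000×50/15 = 2002.0000 rpm, dir flips to +; running = +2002.0000
Stage 3 [42T→74T]: ω = 2002.0000×42/74 = 1136.2703 rpm, dir flips to −; running = −1136.2703
Stage 4 [74T→32T]: ω = 1136.2703×74/32 = 2627.6250 rpm, dir flips to +; running = +2627.6250
Stage 5 [32T→72T]: ω = 2627.6250×32/72 = 1167.8333 rpm, dir flips to −; running = −1167.8333
Stage 6 [87T→60T]: ω = 1167.8333×87/60 = 1693.3583 rpm, dir flips to +; running = +1693.3583

+1693.3583 rpm (same as input, |ω| = 1693.3583 rpm)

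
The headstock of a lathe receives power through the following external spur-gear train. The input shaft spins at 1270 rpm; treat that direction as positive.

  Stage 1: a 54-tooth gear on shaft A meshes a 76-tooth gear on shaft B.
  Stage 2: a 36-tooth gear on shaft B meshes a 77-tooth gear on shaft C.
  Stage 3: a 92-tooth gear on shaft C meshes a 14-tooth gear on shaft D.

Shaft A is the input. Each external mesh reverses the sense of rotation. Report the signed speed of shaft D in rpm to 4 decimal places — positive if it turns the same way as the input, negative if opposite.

Stage 1 [54T→76T]: ω = 1270.0000×54/76 = 902.3684 rpm, dir flips to −; running = −902.3684
Stage 2 [36T→77T]: ω = 902.3684×36/77 = 421.8865 rpm, dir flips to +; running = +421.8865
Stage 3 [92T→14T]: ω = 421.8865×92/14 = 2772.3972 rpm, dir flips to −; running = −2772.3972

-2772.3972 rpm (opposite to input, |ω| = 2772.3972 rpm)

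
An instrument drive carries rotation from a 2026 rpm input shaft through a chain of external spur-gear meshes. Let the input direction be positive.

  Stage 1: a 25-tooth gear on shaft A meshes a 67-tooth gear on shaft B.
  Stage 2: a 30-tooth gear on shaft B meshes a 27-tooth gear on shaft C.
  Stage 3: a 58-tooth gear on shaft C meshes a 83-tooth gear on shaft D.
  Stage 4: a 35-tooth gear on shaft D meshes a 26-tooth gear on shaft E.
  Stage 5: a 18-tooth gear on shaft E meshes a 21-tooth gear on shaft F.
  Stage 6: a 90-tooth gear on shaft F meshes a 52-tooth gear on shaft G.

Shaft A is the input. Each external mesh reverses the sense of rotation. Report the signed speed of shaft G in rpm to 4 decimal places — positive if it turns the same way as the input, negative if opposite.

Stage 1 [25T→67T]: ω = 2026.0000×25/67 = 755.9701 rpm, dir flips to −; running = −755.9701
Stage 2 [30T→27T]: ω = 755.9701×30/27 = 839.9668 rpm, dir flips to +; running = +839.9668
Stage 3 [58T→83T]: ω = 839.9668×58/83 = 586.9648 rpm, dir flips to −; running = −586.9648
Stage 4 [35T→26T]: ω = 586.9648×35/26 = 790.1449 rpm, dir flips to +; running = +790.1449
Stage 5 [18T→21T]: ω = 790.1449×18/21 = 677.2670 rpm, dir flips to −; running = −677.2670
Stage 6 [90T→52T]: ω = 677.2670×90/52 = 1172.1930 rpm, dir flips to +; running = +1172.1930

+1172.1930 rpm (same as input, |ω| = 1172.1930 rpm)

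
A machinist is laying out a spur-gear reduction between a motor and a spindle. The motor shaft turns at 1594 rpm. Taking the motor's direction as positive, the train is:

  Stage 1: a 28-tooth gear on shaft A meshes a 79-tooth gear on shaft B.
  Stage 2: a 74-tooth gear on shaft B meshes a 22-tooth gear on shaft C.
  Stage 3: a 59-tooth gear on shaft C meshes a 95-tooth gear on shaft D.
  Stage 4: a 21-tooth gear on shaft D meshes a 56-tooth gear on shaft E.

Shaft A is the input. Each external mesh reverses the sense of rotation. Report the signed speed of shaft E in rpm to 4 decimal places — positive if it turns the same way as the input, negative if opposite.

Stage 1 [28T→79T]: ω = 1594.0000×28/79 = 564.9620 rpm, dir flips to −; running = −564.9620
Stage 2 [74T→22T]: ω = 564.9620×74/22 = 1900.3268 rpm, dir flips to +; running = +1900.3268
Stage 3 [59T→95T]: ω = 1900.3268×59/95 = 1180.2030 rpm, dir flips to −; running = −1180.2030
Stage 4 [21T→56T]: ω = 1180.2030×21/56 = 442.5761 rpm, dir flips to +; running = +442.5761

+442.5761 rpm (same as input, |ω| = 442.5761 rpm)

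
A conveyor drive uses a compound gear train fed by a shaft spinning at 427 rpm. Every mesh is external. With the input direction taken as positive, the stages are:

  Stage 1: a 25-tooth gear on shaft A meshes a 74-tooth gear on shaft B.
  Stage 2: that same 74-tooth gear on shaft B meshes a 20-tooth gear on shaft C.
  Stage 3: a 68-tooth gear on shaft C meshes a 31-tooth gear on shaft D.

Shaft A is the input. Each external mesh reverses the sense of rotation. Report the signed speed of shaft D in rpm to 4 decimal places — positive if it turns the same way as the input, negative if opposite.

Stage 1 [25T→74T]: ω = 427.0000×25/74 = 144.2568 rpm, dir flips to −; running = −144.2568
Stage 2 [74T→20T]: ω = 144.2568×74/20 = 533.7500 rpm, dir flips to +; running = +533.7500
Stage 3 [68T→31T]: ω = 533.7500×68/31 = 1170.8065 rpm, dir flips to −; running = −1170.8065

-1170.8065 rpm (opposite to input, |ω| = 1170.8065 rpm)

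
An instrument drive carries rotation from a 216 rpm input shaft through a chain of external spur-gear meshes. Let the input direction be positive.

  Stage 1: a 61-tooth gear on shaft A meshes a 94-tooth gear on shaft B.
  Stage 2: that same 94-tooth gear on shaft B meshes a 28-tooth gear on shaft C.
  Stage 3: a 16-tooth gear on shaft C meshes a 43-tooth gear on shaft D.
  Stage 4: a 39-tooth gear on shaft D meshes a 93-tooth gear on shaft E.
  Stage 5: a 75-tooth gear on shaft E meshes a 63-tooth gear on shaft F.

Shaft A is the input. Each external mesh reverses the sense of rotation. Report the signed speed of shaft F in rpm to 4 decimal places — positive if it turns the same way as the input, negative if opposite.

Stage 1 [61T→94T]: ω = 216.0000×61/94 = 140.1702 rpm, dir flips to −; running = −140.1702
Stage 2 [94T→28T]: ω = 140.1702×94/28 = 470.5714 rpm, dir flips to +; running = +470.5714
Stage 3 [16T→43T]: ω = 470.5714×16/43 = 175.0963 rpm, dir flips to −; running = −175.0963
Stage 4 [39T→93T]: ω = 175.0963×39/93 = 73.4275 rpm, dir flips to +; running = +73.4275
Stage 5 [75T→63T]: ω = 73.4275×75/63 = 87.4137 rpm, dir flips to −; running = −87.4137

-87.4137 rpm (opposite to input, |ω| = 87.4137 rpm)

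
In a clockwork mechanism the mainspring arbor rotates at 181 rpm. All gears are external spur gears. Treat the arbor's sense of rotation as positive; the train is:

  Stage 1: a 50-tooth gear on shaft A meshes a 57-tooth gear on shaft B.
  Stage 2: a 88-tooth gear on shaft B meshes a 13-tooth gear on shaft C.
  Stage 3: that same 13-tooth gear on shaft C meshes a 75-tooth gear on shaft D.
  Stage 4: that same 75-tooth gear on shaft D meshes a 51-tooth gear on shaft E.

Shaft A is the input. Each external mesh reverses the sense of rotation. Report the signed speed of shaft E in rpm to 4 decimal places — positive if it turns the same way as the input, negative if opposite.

+273.9594 rpm (same as input, |ω| = 273.9594 rpm)

Stage 1 [50T→57T]: ω = 181.0000×50/57 = 158.7719 rpm, dir flips to −; running = −158.7719
Stage 2 [88T→13T]: ω = 158.7719×88/13 = 1074.7638 rpm, dir flips to +; running = +1074.7638
Stage 3 [13T→75T]: ω = 1074.7638×13/75 = 186.2924 rpm, dir flips to −; running = −186.2924
Stage 4 [75T→51T]: ω = 186.2924×75/51 = 273.9594 rpm, dir flips to +; running = +273.9594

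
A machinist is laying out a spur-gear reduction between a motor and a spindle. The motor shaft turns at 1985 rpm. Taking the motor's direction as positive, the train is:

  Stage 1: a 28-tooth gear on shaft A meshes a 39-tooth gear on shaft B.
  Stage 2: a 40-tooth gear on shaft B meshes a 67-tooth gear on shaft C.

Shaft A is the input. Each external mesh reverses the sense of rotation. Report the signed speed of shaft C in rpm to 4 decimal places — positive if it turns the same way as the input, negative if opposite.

Stage 1 [28T→39T]: ω = 1985.0000×28/39 = 1425.1282 rpm, dir flips to −; running = −1425.1282
Stage 2 [40T→67T]: ω = 1425.1282×40/67 = 850.8228 rpm, dir flips to +; running = +850.8228

+850.8228 rpm (same as input, |ω| = 850.8228 rpm)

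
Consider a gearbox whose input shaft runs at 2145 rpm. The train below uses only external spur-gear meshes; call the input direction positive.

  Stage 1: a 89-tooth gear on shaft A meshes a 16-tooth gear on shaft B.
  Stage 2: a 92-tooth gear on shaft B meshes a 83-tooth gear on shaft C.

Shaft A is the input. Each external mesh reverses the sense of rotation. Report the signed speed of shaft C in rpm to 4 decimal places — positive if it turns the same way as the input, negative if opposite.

+13225.3464 rpm (same as input, |ω| = 13225.3464 rpm)

Stage 1 [89T→16T]: ω = 2145.0000×89/16 = 11931.5625 rpm, dir flips to −; running = −11931.5625
Stage 2 [92T→83T]: ω = 11931.5625×92/83 = 13225.3464 rpm, dir flips to +; running = +13225.3464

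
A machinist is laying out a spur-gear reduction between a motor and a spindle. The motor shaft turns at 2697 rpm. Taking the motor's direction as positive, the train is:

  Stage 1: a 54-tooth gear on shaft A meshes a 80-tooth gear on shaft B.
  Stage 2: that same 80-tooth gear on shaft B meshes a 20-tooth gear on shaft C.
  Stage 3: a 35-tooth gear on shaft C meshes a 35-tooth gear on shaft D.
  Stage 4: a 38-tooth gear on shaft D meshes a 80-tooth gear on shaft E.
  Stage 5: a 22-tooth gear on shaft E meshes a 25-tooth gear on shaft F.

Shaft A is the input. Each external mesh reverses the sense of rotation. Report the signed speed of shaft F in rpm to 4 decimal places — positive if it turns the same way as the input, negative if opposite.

Stage 1 [54T→80T]: ω = 2697.0000×54/80 = 1820.4750 rpm, dir flips to −; running = −1820.4750
Stage 2 [80T→20T]: ω = 1820.4750×80/20 = 7281.9000 rpm, dir flips to +; running = +7281.9000
Stage 3 [35T→35T]: ω = 7281.9000×35/35 = 7281.9000 rpm, dir flips to −; running = −7281.9000
Stage 4 [38T→80T]: ω = 7281.9000×38/80 = 3458.9025 rpm, dir flips to +; running = +3458.9025
Stage 5 [22T→25T]: ω = 3458.9025×22/25 = 3043.8342 rpm, dir flips to −; running = −3043.8342

-3043.8342 rpm (opposite to input, |ω| = 3043.8342 rpm)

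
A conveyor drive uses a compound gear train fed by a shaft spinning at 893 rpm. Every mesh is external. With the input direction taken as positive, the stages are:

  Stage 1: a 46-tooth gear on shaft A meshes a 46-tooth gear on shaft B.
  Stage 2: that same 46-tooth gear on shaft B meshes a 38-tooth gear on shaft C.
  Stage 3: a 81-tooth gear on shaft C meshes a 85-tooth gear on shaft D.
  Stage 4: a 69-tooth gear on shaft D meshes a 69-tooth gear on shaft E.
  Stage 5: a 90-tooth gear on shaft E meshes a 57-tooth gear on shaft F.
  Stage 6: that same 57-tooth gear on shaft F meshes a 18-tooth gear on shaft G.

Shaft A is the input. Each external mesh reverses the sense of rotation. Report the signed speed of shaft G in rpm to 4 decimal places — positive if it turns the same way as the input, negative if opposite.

Stage 1 [46T→46T]: ω = 893.0000×46/46 = 893.0000 rpm, dir flips to −; running = −893.0000
Stage 2 [46T→38T]: ω = 893.0000×46/38 = 1081.0000 rpm, dir flips to +; running = +1081.0000
Stage 3 [81T→85T]: ω = 1081.0000×81/85 = 1030.1294 rpm, dir flips to −; running = −1030.1294
Stage 4 [69T→69T]: ω = 1030.1294×69/69 = 1030.1294 rpm, dir flips to +; running = +1030.1294
Stage 5 [90T→57T]: ω = 1030.1294×90/57 = 1626.5201 rpm, dir flips to −; running = −1626.5201
Stage 6 [57T→18T]: ω = 1626.5201×57/18 = 5150.6471 rpm, dir flips to +; running = +5150.6471

+5150.6471 rpm (same as input, |ω| = 5150.6471 rpm)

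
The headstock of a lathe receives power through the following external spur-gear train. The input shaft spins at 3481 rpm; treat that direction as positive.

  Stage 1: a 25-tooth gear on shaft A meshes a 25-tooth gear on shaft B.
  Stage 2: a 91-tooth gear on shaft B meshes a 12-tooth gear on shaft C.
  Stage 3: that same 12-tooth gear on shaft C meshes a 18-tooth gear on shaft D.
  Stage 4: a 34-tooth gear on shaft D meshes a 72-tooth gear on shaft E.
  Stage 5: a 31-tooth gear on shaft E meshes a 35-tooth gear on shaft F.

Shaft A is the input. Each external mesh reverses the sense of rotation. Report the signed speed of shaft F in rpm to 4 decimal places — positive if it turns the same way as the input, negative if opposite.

-7360.5960 rpm (opposite to input, |ω| = 7360.5960 rpm)

Stage 1 [25T→25T]: ω = 3481.0000×25/25 = 3481.0000 rpm, dir flips to −; running = −3481.0000
Stage 2 [91T→12T]: ω = 3481.0000×91/12 = 26397.5833 rpm, dir flips to +; running = +26397.5833
Stage 3 [12T→18T]: ω = 26397.5833×12/18 = 17598.3889 rpm, dir flips to −; running = −17598.3889
Stage 4 [34T→72T]: ω = 17598.3889×34/72 = 8310.3503 rpm, dir flips to +; running = +8310.3503
Stage 5 [31T→35T]: ω = 8310.3503×31/35 = 7360.5960 rpm, dir flips to −; running = −7360.5960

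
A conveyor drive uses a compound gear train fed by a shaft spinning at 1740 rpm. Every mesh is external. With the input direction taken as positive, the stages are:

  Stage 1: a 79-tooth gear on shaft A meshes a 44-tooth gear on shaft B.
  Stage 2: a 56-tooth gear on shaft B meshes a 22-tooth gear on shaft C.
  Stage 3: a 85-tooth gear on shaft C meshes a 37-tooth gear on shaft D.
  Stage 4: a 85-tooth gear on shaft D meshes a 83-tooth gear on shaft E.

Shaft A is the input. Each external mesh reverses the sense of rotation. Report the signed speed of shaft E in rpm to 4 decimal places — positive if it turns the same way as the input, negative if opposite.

Stage 1 [79T→44T]: ω = 1740.0000×79/44 = 3124.0909 rpm, dir flips to −; running = −3124.0909
Stage 2 [56T→22T]: ω = 3124.0909×56/22 = 7952.2314 rpm, dir flips to +; running = +7952.2314
Stage 3 [85T→37T]: ω = 7952.2314×85/37 = 18268.6397 rpm, dir flips to −; running = −18268.6397
Stage 4 [85T→83T]: ω = 18268.6397×85/83 = 18708.8479 rpm, dir flips to +; running = +18708.8479

+18708.8479 rpm (same as input, |ω| = 18708.8479 rpm)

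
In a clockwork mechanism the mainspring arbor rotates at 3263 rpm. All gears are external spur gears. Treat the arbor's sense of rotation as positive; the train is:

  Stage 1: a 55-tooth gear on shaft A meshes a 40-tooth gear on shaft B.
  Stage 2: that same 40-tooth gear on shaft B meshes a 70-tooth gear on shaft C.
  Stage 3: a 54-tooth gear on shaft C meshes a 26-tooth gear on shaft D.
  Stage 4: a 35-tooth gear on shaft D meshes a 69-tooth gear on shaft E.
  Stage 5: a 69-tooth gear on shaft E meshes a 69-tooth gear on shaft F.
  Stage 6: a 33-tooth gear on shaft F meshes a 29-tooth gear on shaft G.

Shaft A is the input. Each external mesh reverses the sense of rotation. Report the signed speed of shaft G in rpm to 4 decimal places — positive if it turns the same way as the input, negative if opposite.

+3073.5270 rpm (same as input, |ω| = 3073.5270 rpm)

Stage 1 [55T→40T]: ω = 3263.0000×55/40 = 4486.6250 rpm, dir flips to −; running = −4486.6250
Stage 2 [40T→70T]: ω = 4486.6250×40/70 = 2563.7857 rpm, dir flips to +; running = +2563.7857
Stage 3 [54T→26T]: ω = 2563.7857×54/26 = 5324.7857 rpm, dir flips to −; running = −5324.7857
Stage 4 [35T→69T]: ω = 5324.7857×35/69 = 2700.9783 rpm, dir flips to +; running = +2700.9783
Stage 5 [69T→69T]: ω = 2700.9783×69/69 = 2700.9783 rpm, dir flips to −; running = −2700.9783
Stage 6 [33T→29T]: ω = 2700.9783×33/29 = 3073.5270 rpm, dir flips to +; running = +3073.5270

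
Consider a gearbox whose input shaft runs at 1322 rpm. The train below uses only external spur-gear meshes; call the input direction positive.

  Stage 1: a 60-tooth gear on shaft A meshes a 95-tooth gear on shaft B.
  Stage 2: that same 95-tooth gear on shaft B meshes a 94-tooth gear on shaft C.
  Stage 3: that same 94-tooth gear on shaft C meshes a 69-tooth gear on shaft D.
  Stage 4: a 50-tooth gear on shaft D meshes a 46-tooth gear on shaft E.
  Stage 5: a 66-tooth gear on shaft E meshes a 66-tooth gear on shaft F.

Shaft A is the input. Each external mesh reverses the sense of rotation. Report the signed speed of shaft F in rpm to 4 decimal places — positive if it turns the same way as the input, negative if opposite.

-1249.5274 rpm (opposite to input, |ω| = 1249.5274 rpm)

Stage 1 [60T→95T]: ω = 1322.0000×60/95 = 834.9474 rpm, dir flips to −; running = −834.9474
Stage 2 [95T→94T]: ω = 834.9474×95/94 = 843.8298 rpm, dir flips to +; running = +843.8298
Stage 3 [94T→69T]: ω = 843.8298×94/69 = 1149.5652 rpm, dir flips to −; running = −1149.5652
Stage 4 [50T→46T]: ω = 1149.5652×50/46 = 1249.5274 rpm, dir flips to +; running = +1249.5274
Stage 5 [66T→66T]: ω = 1249.5274×66/66 = 1249.5274 rpm, dir flips to −; running = −1249.5274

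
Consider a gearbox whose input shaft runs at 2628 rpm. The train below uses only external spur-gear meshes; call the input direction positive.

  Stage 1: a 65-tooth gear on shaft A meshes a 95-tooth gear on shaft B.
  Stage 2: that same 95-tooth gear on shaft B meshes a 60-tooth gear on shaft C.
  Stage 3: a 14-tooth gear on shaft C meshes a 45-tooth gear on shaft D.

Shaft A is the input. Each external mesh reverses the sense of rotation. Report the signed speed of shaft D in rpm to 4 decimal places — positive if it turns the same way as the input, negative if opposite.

-885.7333 rpm (opposite to input, |ω| = 885.7333 rpm)

Stage 1 [65T→95T]: ω = 2628.0000×65/95 = 1798.1053 rpm, dir flips to −; running = −1798.1053
Stage 2 [95T→60T]: ω = 1798.1053×95/60 = 2847.0000 rpm, dir flips to +; running = +2847.0000
Stage 3 [14T→45T]: ω = 2847.0000×14/45 = 885.7333 rpm, dir flips to −; running = −885.7333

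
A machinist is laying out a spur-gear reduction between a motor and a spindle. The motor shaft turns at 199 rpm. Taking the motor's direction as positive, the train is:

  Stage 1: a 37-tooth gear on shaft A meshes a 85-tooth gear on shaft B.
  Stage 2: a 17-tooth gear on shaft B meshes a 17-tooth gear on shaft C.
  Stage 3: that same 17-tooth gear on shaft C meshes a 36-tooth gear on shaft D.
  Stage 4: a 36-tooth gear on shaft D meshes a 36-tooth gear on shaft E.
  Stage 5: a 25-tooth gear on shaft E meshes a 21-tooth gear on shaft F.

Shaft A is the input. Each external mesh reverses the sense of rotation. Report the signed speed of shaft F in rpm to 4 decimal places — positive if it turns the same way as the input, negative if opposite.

Stage 1 [37T→85T]: ω = 199.0000×37/85 = 86.6235 rpm, dir flips to −; running = −86.6235
Stage 2 [17T→17T]: ω = 86.6235×17/17 = 86.6235 rpm, dir flips to +; running = +86.6235
Stage 3 [17T→36T]: ω = 86.6235×17/36 = 40.9056 rpm, dir flips to −; running = −40.9056
Stage 4 [36T→36T]: ω = 40.9056×36/36 = 40.9056 rpm, dir flips to +; running = +40.9056
Stage 5 [25T→21T]: ω = 40.9056×25/21 = 48.6971 rpm, dir flips to −; running = −48.6971

-48.6971 rpm (opposite to input, |ω| = 48.6971 rpm)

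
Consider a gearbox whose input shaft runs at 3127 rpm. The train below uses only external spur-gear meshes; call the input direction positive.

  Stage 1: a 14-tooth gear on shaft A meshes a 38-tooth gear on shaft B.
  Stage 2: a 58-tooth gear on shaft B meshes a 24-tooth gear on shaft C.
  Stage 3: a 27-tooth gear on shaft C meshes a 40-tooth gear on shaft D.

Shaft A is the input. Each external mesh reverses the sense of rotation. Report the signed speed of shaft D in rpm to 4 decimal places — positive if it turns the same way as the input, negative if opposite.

-1879.2859 rpm (opposite to input, |ω| = 1879.2859 rpm)

Stage 1 [14T→38T]: ω = 3127.0000×14/38 = 1152.0526 rpm, dir flips to −; running = −1152.0526
Stage 2 [58T→24T]: ω = 1152.0526×58/24 = 2784.1272 rpm, dir flips to +; running = +2784.1272
Stage 3 [27T→40T]: ω = 2784.1272×27/40 = 1879.2859 rpm, dir flips to −; running = −1879.2859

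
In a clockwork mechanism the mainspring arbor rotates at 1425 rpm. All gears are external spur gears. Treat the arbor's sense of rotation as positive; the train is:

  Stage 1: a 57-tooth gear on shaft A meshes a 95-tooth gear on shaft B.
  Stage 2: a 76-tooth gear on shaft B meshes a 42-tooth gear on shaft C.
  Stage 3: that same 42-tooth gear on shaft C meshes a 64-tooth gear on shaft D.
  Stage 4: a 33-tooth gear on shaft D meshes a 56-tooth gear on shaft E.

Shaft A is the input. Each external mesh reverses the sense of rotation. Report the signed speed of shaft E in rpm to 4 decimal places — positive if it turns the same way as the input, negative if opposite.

Stage 1 [57T→95T]: ω = 1425.0000×57/95 = 855.0000 rpm, dir flips to −; running = −855.0000
Stage 2 [76T→42T]: ω = 855.0000×76/42 = 1547.1429 rpm, dir flips to +; running = +1547.1429
Stage 3 [42T→64T]: ω = 1547.1429×42/64 = 1015.3125 rpm, dir flips to −; running = −1015.3125
Stage 4 [33T→56T]: ω = 1015.3125×33/56 = 598.3092 rpm, dir flips to +; running = +598.3092

+598.3092 rpm (same as input, |ω| = 598.3092 rpm)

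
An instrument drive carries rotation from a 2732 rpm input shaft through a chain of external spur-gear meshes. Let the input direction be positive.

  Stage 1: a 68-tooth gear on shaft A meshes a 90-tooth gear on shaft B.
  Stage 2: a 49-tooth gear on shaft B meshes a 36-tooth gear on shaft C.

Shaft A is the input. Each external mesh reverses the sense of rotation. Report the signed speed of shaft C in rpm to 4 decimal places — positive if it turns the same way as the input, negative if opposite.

+2809.5753 rpm (same as input, |ω| = 2809.5753 rpm)

Stage 1 [68T→90T]: ω = 2732.0000×68/90 = 2064.1778 rpm, dir flips to −; running = −2064.1778
Stage 2 [49T→36T]: ω = 2064.1778×49/36 = 2809.5753 rpm, dir flips to +; running = +2809.5753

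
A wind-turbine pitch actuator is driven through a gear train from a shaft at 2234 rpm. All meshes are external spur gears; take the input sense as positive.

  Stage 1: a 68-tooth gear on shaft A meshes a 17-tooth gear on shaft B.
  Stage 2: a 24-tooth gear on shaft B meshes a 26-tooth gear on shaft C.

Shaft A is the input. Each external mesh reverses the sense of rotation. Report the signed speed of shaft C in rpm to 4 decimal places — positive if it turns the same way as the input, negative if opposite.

+8248.6154 rpm (same as input, |ω| = 8248.6154 rpm)

Stage 1 [68T→17T]: ω = 2234.0000×68/17 = 8936.0000 rpm, dir flips to −; running = −8936.0000
Stage 2 [24T→26T]: ω = 8936.0000×24/26 = 8248.6154 rpm, dir flips to +; running = +8248.6154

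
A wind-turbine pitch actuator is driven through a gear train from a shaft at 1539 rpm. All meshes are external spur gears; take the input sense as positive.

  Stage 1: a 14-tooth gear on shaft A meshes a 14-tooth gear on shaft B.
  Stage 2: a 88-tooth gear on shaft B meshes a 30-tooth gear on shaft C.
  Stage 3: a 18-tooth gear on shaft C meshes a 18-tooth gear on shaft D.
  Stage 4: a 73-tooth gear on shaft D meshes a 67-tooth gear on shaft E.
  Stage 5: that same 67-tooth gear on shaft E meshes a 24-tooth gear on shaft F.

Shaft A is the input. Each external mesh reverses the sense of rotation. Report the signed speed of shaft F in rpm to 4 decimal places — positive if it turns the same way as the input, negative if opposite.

Stage 1 [14T→14T]: ω = 1539.0000×14/14 = 1539.0000 rpm, dir flips to −; running = −1539.0000
Stage 2 [88T→30T]: ω = 1539.0000×88/30 = 4514.4000 rpm, dir flips to +; running = +4514.4000
Stage 3 [18T→18T]: ω = 4514.4000×18/18 = 4514.4000 rpm, dir flips to −; running = −4514.4000
Stage 4 [73T→67T]: ω = 4514.4000×73/67 = 4918.6746 rpm, dir flips to +; running = +4918.6746
Stage 5 [67T→24T]: ω = 4918.6746×67/24 = 13731.3000 rpm, dir flips to −; running = −13731.3000

-13731.3000 rpm (opposite to input, |ω| = 13731.3000 rpm)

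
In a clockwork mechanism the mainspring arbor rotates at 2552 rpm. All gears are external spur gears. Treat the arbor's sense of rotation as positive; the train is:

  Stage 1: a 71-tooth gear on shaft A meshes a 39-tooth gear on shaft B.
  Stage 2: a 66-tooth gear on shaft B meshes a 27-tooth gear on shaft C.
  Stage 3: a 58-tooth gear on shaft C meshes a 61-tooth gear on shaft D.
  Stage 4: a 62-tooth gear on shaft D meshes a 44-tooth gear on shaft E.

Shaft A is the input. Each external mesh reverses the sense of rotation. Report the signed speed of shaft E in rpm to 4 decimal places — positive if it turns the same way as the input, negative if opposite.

+15215.6936 rpm (same as input, |ω| = 15215.6936 rpm)

Stage 1 [71T→39T]: ω = 2552.0000×71/39 = 4645.9487 rpm, dir flips to −; running = −4645.9487
Stage 2 [66T→27T]: ω = 4645.9487×66/27 = 11356.7635 rpm, dir flips to +; running = +11356.7635
Stage 3 [58T→61T]: ω = 11356.7635×58/61 = 10798.2342 rpm, dir flips to −; running = −10798.2342
Stage 4 [62T→44T]: ω = 10798.2342×62/44 = 15215.6936 rpm, dir flips to +; running = +15215.6936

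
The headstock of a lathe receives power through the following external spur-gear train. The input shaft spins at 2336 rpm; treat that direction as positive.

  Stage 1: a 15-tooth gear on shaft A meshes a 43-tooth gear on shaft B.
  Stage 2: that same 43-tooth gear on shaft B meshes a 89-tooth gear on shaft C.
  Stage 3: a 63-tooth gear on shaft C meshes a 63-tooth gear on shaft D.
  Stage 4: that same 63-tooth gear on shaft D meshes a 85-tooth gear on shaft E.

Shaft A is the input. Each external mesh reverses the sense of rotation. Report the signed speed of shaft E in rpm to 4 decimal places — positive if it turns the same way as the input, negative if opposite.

Stage 1 [15T→43T]: ω = 2336.0000×15/43 = 814.8837 rpm, dir flips to −; running = −814.8837
Stage 2 [43T→89T]: ω = 814.8837×43/89 = 393.7079 rpm, dir flips to +; running = +393.7079
Stage 3 [63T→63T]: ω = 393.7079×63/63 = 393.7079 rpm, dir flips to −; running = −393.7079
Stage 4 [63T→85T]: ω = 393.7079×63/85 = 291.8070 rpm, dir flips to +; running = +291.8070

+291.8070 rpm (same as input, |ω| = 291.8070 rpm)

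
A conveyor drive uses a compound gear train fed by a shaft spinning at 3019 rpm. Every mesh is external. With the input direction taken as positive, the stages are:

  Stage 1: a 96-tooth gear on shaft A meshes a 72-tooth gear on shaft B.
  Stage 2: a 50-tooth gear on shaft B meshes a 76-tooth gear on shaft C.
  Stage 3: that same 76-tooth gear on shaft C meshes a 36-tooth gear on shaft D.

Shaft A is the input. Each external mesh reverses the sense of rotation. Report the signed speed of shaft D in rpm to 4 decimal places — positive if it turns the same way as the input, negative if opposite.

-5590.7407 rpm (opposite to input, |ω| = 5590.7407 rpm)

Stage 1 [96T→72T]: ω = 3019.0000×96/72 = 4025.3333 rpm, dir flips to −; running = −4025.3333
Stage 2 [50T→76T]: ω = 4025.3333×50/76 = 2648.2456 rpm, dir flips to +; running = +2648.2456
Stage 3 [76T→36T]: ω = 2648.2456×76/36 = 5590.7407 rpm, dir flips to −; running = −5590.7407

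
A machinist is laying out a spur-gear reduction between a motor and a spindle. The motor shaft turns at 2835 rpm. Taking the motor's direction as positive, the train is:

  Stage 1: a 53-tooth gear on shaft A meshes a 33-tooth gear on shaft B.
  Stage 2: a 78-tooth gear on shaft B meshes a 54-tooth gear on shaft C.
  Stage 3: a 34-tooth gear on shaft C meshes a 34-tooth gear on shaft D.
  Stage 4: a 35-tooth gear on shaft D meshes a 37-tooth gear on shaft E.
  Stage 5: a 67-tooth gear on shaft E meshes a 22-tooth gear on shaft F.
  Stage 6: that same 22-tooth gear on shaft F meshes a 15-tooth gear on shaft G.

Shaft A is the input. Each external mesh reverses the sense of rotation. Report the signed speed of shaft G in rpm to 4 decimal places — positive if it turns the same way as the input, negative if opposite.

Stage 1 [53T→33T]: ω = 2835.0000×53/33 = 4553.1818 rpm, dir flips to −; running = −4553.1818
Stage 2 [78T→54T]: ω = 4553.1818×78/54 = 6576.8182 rpm, dir flips to +; running = +6576.8182
Stage 3 [34T→34T]: ω = 6576.8182×34/34 = 6576.8182 rpm, dir flips to −; running = −6576.8182
Stage 4 [35T→37T]: ω = 6576.8182×35/37 = 6221.3145 rpm, dir flips to +; running = +6221.3145
Stage 5 [67T→22T]: ω = 6221.3145×67/22 = 18946.7305 rpm, dir flips to −; running = −18946.7305
Stage 6 [22T→15T]: ω = 18946.7305×22/15 = 27788.5381 rpm, dir flips to +; running = +27788.5381

+27788.5381 rpm (same as input, |ω| = 27788.5381 rpm)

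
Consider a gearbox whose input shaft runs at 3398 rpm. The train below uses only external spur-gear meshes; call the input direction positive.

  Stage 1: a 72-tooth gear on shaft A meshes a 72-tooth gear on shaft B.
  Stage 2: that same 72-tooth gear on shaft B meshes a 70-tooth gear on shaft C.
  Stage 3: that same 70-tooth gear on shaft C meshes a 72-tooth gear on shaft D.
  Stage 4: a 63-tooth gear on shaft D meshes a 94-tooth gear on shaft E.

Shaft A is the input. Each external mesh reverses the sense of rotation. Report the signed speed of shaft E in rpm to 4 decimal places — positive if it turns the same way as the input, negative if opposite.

+2277.3830 rpm (same as input, |ω| = 2277.3830 rpm)

Stage 1 [72T→72T]: ω = 3398.0000×72/72 = 3398.0000 rpm, dir flips to −; running = −3398.0000
Stage 2 [72T→70T]: ω = 3398.0000×72/70 = 3495.0857 rpm, dir flips to +; running = +3495.0857
Stage 3 [70T→72T]: ω = 3495.0857×70/72 = 3398.0000 rpm, dir flips to −; running = −3398.0000
Stage 4 [63T→94T]: ω = 3398.0000×63/94 = 2277.3830 rpm, dir flips to +; running = +2277.3830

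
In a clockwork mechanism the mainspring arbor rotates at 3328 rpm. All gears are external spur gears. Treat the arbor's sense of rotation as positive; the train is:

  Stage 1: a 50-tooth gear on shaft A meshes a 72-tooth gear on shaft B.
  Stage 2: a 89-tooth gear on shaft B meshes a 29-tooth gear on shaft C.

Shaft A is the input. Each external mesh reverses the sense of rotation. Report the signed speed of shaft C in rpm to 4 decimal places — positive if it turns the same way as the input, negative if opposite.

Stage 1 [50T→72T]: ω = 3328.0000×50/72 = 2311.1111 rpm, dir flips to −; running = −2311.1111
Stage 2 [89T→29T]: ω = 2311.1111×89/29 = 7092.7203 rpm, dir flips to +; running = +7092.7203

+7092.7203 rpm (same as input, |ω| = 7092.7203 rpm)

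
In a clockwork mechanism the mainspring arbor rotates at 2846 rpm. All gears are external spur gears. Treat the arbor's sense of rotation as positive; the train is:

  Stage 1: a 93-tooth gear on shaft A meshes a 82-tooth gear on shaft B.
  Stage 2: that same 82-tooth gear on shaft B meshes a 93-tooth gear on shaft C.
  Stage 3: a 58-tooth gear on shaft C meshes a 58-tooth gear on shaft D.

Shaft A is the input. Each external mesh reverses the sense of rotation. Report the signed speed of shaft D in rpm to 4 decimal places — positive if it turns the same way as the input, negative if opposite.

-2846.0000 rpm (opposite to input, |ω| = 2846.0000 rpm)

Stage 1 [93T→82T]: ω = 2846.0000×93/82 = 3227.7805 rpm, dir flips to −; running = −3227.7805
Stage 2 [82T→93T]: ω = 3227.7805×82/93 = 2846.0000 rpm, dir flips to +; running = +2846.0000
Stage 3 [58T→58T]: ω = 2846.0000×58/58 = 2846.0000 rpm, dir flips to −; running = −2846.0000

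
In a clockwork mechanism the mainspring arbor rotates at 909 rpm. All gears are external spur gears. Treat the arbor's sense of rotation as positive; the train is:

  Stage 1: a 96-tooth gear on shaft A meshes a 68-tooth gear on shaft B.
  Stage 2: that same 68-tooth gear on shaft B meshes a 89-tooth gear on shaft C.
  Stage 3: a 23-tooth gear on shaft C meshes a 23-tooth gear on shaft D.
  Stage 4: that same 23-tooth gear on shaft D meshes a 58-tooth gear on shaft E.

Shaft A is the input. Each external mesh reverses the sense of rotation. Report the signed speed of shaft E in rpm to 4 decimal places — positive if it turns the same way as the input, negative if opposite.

Stage 1 [96T→68T]: ω = 909.0000×96/68 = 1283.2941 rpm, dir flips to −; running = −1283.2941
Stage 2 [68T→89T]: ω = 1283.2941×68/89 = 980.4944 rpm, dir flips to +; running = +980.4944
Stage 3 [23T→23T]: ω = 980.4944×23/23 = 980.4944 rpm, dir flips to −; running = −980.4944
Stage 4 [23T→58T]: ω = 980.4944×23/58 = 388.8167 rpm, dir flips to +; running = +388.8167

+388.8167 rpm (same as input, |ω| = 388.8167 rpm)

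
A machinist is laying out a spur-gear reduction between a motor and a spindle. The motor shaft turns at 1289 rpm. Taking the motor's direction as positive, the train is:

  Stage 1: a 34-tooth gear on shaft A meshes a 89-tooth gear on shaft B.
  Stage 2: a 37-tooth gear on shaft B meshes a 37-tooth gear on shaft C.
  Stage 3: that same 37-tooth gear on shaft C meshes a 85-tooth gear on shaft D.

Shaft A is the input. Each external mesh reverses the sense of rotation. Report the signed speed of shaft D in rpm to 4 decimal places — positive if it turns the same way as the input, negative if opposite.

Stage 1 [34T→89T]: ω = 1289.0000×34/89 = 492.4270 rpm, dir flips to −; running = −492.4270
Stage 2 [37T→37T]: ω = 492.4270×37/37 = 492.4270 rpm, dir flips to +; running = +492.4270
Stage 3 [37T→85T]: ω = 492.4270×37/85 = 214.3506 rpm, dir flips to −; running = −214.3506

-214.3506 rpm (opposite to input, |ω| = 214.3506 rpm)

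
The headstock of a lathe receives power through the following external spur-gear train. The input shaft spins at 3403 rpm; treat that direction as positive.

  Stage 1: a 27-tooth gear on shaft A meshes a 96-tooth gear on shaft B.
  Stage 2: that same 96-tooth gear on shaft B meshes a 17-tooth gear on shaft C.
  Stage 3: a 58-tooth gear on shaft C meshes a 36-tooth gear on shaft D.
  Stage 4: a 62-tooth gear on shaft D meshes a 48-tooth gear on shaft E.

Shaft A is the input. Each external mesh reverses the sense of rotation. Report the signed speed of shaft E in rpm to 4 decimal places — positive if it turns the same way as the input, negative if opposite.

Stage 1 [27T→96T]: ω = 3403.0000×27/96 = 957.0938 rpm, dir flips to −; running = −957.0938
Stage 2 [96T→17T]: ω = 957.0938×96/17 = 5404.7647 rpm, dir flips to +; running = +5404.7647
Stage 3 [58T→36T]: ω = 5404.7647×58/36 = 8707.6765 rpm, dir flips to −; running = −8707.6765
Stage 4 [62T→48T]: ω = 8707.6765×62/48 = 11247.4154 rpm, dir flips to +; running = +11247.4154

+11247.4154 rpm (same as input, |ω| = 11247.4154 rpm)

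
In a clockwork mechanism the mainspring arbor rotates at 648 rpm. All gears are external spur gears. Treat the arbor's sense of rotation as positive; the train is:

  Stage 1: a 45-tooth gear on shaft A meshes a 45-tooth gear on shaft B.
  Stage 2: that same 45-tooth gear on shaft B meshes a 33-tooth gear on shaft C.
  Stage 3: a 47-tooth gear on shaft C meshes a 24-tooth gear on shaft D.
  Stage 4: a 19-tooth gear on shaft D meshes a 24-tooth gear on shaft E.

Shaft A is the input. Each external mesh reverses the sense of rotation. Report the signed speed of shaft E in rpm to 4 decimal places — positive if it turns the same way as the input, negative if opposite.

+1369.9432 rpm (same as input, |ω| = 1369.9432 rpm)

Stage 1 [45T→45T]: ω = 648.0000×45/45 = 648.0000 rpm, dir flips to −; running = −648.0000
Stage 2 [45T→33T]: ω = 648.0000×45/33 = 883.6364 rpm, dir flips to +; running = +883.6364
Stage 3 [47T→24T]: ω = 883.6364×47/24 = 1730.4545 rpm, dir flips to −; running = −1730.4545
Stage 4 [19T→24T]: ω = 1730.4545×19/24 = 1369.9432 rpm, dir flips to +; running = +1369.9432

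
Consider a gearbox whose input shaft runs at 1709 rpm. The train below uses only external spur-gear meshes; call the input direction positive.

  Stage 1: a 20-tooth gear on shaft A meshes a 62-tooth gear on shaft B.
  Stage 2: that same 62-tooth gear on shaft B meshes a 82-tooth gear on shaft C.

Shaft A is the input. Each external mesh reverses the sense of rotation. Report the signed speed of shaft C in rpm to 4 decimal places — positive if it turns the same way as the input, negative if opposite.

+416.8293 rpm (same as input, |ω| = 416.8293 rpm)

Stage 1 [20T→62T]: ω = 1709.0000×20/62 = 551.2903 rpm, dir flips to −; running = −551.2903
Stage 2 [62T→82T]: ω = 551.2903×62/82 = 416.8293 rpm, dir flips to +; running = +416.8293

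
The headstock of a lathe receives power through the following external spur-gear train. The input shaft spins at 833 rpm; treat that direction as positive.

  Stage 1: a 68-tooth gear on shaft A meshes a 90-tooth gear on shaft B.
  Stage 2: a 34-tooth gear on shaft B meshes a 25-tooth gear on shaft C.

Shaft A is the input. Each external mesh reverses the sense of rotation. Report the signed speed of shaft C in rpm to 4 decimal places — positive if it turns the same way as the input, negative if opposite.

+855.9538 rpm (same as input, |ω| = 855.9538 rpm)

Stage 1 [68T→90T]: ω = 833.0000×68/90 = 629.3778 rpm, dir flips to −; running = −629.3778
Stage 2 [34T→25T]: ω = 629.3778×34/25 = 855.9538 rpm, dir flips to +; running = +855.9538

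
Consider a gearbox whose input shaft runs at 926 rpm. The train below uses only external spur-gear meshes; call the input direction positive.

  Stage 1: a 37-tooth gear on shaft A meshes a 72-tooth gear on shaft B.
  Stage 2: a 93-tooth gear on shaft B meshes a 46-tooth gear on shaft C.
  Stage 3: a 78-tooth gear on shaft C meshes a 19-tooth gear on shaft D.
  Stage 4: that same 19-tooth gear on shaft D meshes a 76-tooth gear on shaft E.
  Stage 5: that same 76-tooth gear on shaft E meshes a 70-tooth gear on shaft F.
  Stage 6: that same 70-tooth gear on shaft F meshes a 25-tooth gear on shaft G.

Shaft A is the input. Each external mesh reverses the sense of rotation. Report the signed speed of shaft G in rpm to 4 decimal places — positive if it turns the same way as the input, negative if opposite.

Stage 1 [37T→72T]: ω = 926.0000×37/72 = 475.8611 rpm, dir flips to −; running = −475.8611
Stage 2 [93T→46T]: ω = 475.8611×93/46 = 962.0670 rpm, dir flips to +; running = +962.0670
Stage 3 [78T→19T]: ω = 962.0670×78/19 = 3949.5383 rpm, dir flips to −; running = −3949.5383
Stage 4 [19T→76T]: ω = 3949.5383×19/76 = 987.3846 rpm, dir flips to +; running = +987.3846
Stage 5 [76T→70T]: ω = 987.3846×76/70 = 1072.0175 rpm, dir flips to −; running = −1072.0175
Stage 6 [70T→25T]: ω = 1072.0175×70/25 = 3001.6491 rpm, dir flips to +; running = +3001.6491

+3001.6491 rpm (same as input, |ω| = 3001.6491 rpm)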